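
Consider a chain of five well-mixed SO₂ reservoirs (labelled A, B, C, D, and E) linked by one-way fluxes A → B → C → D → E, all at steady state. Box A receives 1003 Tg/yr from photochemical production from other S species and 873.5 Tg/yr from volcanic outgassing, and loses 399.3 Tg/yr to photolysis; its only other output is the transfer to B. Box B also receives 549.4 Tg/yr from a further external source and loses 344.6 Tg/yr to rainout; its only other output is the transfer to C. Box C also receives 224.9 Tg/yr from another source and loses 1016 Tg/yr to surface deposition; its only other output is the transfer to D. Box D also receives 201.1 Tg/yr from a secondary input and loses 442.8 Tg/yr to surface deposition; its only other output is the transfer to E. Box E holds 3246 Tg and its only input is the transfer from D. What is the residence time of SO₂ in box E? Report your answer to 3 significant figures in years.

Box A: F(A→B) = (1003 + 873.5) − 399.3 = 1477.2 Tg/yr.
Box B: F(B→C) = (1477.2 + 549.4) − 344.6 = 1682.0 Tg/yr.
Box C: F(C→D) = (1682.0 + 224.9) − 1016 = 890.90 Tg/yr.
Box D: F(D→E) = (890.90 + 201.1) − 442.8 = 649.20 Tg/yr.
Box E throughput = its input = 649.20 Tg/yr; τ = 3246 / 649.20 = 5.000 yr.

5.00 yr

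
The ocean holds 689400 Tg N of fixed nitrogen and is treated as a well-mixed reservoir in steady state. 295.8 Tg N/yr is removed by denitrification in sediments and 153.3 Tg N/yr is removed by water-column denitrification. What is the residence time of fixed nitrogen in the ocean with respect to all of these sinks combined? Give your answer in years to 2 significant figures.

Total removal flux = 295.8 + 153.3 = 449.10 Tg N/yr.
τ = M / ΣF_out = 689400 / 449.10 = 1535 yr.

1500 yr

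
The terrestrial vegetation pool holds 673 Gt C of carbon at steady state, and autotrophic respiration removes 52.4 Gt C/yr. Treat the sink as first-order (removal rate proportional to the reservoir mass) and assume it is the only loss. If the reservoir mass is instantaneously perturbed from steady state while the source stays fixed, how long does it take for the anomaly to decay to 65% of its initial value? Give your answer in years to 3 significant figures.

5.53 yr

For a linear reservoir the anomaly decays as exp(−t/τ) with τ = M/F = 673/52.4 = 12.84 yr.
exp(−t/τ) = 0.65 ⇒ t = −τ ln(0.65) = 12.84 × 0.4308 = 5.533 yr.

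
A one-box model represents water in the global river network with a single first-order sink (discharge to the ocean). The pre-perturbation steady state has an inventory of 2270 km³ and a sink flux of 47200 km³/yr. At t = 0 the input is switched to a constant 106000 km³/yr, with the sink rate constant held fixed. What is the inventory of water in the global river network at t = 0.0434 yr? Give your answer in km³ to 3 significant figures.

τ = M₀/F₀ = 2270/47200 = 0.04809 yr; rate constant k = 1/τ.
New steady state M_∞ = F₁/k = F₁·τ = 106000 × 0.04809 = 5097.9 km³.
M(t) = M_∞ + (M₀ − M_∞)·e^(−t/τ); t/τ = 0.0434/0.04809 = 0.9024, so e^(−t/τ) = 0.4056.
M(t) = 5097.9 − 2828 × 0.4056 = 3950.9 km³.

3950 km³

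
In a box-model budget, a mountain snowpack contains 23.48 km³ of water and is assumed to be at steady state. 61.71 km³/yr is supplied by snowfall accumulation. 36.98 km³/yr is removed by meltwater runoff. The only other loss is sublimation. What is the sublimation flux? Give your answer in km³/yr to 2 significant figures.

25 km³/yr

At steady state ΣF_in = ΣF_out.
ΣF_in = 61.710 km³/yr.
Sublimation flux = ΣF_in − (36.98) = 61.710 − 36.98 = 24.73 km³/yr.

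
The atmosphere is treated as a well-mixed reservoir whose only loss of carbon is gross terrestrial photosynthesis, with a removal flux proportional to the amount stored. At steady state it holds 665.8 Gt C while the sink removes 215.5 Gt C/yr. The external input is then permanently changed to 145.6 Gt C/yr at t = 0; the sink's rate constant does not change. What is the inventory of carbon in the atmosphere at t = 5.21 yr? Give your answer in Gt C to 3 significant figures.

Residence time τ = M₀/F₀ = 3.090 yr. The eventual steady state is M_∞ = M₀·(F₁/F₀) = 665.8 × 145.6/215.5 = 449.84 Gt C.
The anomaly ΔM(t) = M(t) − M_∞ decays as ΔM₀·e^(−t/τ) with ΔM₀ = 665.8 − 449.84 = 216.0 Gt C.
At t = 5.21 yr, e^(−t/τ) = e^(−1.686) = 0.1852, so ΔM = 40.00 Gt C and M = 449.84 + 40.00 = 489.84 Gt C.

490 Gt C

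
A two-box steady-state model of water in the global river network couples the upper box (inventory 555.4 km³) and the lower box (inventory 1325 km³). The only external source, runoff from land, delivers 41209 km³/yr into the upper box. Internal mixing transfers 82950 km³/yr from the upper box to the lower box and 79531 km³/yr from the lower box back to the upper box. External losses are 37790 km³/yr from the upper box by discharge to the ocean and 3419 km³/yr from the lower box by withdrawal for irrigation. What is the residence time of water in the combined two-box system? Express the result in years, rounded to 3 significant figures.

0.0456 yr

Residence time in the combined system uses the total inventory and the total *external* removal — internal exchanges between the two boxes cancel.
M_total = 555.4 + 1325 = 1880.4 km³.
ΣF_external_out = 37790 + 3419 = 41209 km³/yr.
τ = M_total / ΣF_ext = 1880.4 / 41209 = 0.04563 yr.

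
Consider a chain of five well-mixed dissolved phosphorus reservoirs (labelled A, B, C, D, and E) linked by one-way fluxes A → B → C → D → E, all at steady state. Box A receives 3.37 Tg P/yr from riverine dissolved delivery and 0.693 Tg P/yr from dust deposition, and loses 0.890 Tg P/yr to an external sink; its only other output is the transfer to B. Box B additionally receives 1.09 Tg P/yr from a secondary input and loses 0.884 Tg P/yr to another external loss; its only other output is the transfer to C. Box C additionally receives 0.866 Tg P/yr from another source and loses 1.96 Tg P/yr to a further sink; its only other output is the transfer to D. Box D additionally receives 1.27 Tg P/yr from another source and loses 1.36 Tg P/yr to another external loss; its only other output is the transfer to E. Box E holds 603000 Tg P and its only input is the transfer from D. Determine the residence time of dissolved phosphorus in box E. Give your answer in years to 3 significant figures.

Box A: F(A→B) = (3.37 + 0.693) − 0.890 = 3.1730 Tg P/yr.
Box B: F(B→C) = (3.1730 + 1.09) − 0.884 = 3.3790 Tg P/yr.
Box C: F(C→D) = (3.3790 + 0.866) − 1.96 = 2.2850 Tg P/yr.
Box D: F(D→E) = (2.2850 + 1.27) − 1.36 = 2.1950 Tg P/yr.
Box E throughput = its input = 2.1950 Tg P/yr; τ = 603000 / 2.1950 = 274700 yr.

275000 yr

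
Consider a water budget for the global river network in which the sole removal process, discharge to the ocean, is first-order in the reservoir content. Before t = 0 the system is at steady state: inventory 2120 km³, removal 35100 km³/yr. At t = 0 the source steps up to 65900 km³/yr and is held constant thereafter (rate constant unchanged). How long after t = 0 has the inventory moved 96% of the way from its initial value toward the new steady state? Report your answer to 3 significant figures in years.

τ = M₀/F₀ = 2120/35100 = 0.06040 yr.
The remaining gap fraction is e^(−t/τ); 96% covered ⇒ e^(−t/τ) = 0.0400.
t = −τ ln(0.0400) = 0.06040 × 3.219 = 0.1944 yr.

0.194 yr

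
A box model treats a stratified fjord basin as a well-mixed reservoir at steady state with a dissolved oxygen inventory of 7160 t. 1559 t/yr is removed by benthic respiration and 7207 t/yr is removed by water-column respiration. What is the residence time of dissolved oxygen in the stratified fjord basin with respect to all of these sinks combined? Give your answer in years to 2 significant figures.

0.82 yr

Total removal flux = 1559 + 7207 = 8766.0 t/yr.
τ = M / ΣF_out = 7160 / 8766.0 = 0.8168 yr.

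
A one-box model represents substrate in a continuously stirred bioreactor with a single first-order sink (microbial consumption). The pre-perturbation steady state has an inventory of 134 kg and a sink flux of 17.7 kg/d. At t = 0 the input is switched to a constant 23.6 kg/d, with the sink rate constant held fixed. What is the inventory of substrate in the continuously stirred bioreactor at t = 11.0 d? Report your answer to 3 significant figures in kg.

The sink rate constant is k = F₀/M₀ = 17.7/134 = 0.1321 d⁻¹.
Solving dM/dt = F₁ − kM with M(0) = M₀ gives M(t) = F₁/k + (M₀ − F₁/k)·e^(−kt).
F₁/k = 23.6/0.1321 = 178.67 kg; kt = 0.1321 × 11.0 = 1.453, e^(−kt) = 0.2339.
M(11.0) = 178.67 + (134 − 178.67) × 0.2339 = 178.67 − 10.45 = 168.22 kg.

168 kg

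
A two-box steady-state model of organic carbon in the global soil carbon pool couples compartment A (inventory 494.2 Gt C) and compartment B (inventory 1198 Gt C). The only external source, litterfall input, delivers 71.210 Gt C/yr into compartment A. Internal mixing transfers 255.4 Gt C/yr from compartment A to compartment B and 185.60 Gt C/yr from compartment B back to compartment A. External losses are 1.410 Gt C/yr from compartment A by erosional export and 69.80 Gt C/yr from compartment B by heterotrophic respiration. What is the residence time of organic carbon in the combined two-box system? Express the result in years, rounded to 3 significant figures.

Treat the two boxes together as one reservoir: the mixing fluxes between them are internal recycling, so τ = ΣM / Σ(external losses).
M_total = 494.2 + 1198 = 1692.2 Gt C.
ΣF_external_out = 1.410 + 69.80 = 71.210 Gt C/yr.
τ = M_total / ΣF_ext = 1692.2 / 71.210 = 23.76 yr.

23.8 yr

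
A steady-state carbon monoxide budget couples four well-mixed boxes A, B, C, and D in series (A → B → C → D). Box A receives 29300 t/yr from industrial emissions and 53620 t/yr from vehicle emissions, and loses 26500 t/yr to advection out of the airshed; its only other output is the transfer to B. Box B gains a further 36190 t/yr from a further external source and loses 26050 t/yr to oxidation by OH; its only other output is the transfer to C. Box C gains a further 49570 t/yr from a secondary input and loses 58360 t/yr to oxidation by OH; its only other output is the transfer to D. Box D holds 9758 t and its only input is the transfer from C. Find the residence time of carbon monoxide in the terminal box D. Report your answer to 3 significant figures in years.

Box A: F(A→B) = (29300 + 53620) − 26500 = 56420 t/yr.
Box B: F(B→C) = (56420 + 36190) − 26050 = 66560 t/yr.
Box C: F(C→D) = (66560 + 49570) − 58360 = 57770 t/yr.
Box D throughput = its input = 57770 t/yr; τ = 9758 / 57770 = 0.1689 yr.

0.169 yr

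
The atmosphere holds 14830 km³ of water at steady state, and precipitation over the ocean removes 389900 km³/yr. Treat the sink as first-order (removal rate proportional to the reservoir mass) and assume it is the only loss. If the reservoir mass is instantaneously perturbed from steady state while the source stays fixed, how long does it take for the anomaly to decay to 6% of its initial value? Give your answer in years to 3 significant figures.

For a linear reservoir the anomaly decays as exp(−t/τ) with τ = M/F = 14830/389900 = 0.03804 yr.
exp(−t/τ) = 0.06 ⇒ t = −τ ln(0.06) = 0.03804 × 2.813 = 0.1070 yr.

0.107 yr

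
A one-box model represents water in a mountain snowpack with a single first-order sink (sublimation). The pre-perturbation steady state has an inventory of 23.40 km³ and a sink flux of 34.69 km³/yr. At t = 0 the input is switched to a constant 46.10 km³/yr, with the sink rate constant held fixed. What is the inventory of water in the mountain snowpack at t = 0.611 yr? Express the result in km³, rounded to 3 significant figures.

28.0 km³

τ = M₀/F₀ = 23.40/34.69 = 0.6745 yr; rate constant k = 1/τ.
New steady state M_∞ = F₁/k = F₁·τ = 46.10 × 0.6745 = 31.097 km³.
M(t) = M_∞ + (M₀ − M_∞)·e^(−t/τ); t/τ = 0.611/0.6745 = 0.9058, so e^(−t/τ) = 0.4042.
M(t) = 31.097 − 7.697 × 0.4042 = 27.985 km³.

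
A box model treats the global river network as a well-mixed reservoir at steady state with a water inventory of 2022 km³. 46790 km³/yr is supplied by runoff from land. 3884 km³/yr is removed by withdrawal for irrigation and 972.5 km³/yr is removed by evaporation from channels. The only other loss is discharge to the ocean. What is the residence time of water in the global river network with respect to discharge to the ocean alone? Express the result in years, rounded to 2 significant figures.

At steady state ΣF_in = ΣF_out.
ΣF_in = 46790 km³/yr.
Discharge to the ocean flux = ΣF_in − (3884 + 972.5) = 46790 − 4856 = 41930 km³/yr.
τ = M / F = 2022 / 41930 = 0.04822 yr.

0.048 yr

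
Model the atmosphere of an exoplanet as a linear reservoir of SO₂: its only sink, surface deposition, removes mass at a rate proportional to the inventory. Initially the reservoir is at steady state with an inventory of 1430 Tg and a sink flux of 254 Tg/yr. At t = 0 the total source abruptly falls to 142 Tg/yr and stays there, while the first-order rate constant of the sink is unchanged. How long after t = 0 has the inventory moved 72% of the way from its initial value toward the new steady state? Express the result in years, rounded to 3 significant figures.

τ = M₀/F₀ = 1430/254 = 5.630 yr.
The remaining gap fraction is e^(−t/τ); 72% covered ⇒ e^(−t/τ) = 0.280.
t = −τ ln(0.280) = 5.630 × 1.273 = 7.167 yr.

7.17 yr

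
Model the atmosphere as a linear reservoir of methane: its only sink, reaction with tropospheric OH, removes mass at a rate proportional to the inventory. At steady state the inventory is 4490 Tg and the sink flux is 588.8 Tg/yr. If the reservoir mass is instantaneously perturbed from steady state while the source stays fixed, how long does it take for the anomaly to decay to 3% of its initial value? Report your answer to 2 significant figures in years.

27 yr

For a linear reservoir the anomaly decays as exp(−t/τ) with τ = M/F = 4490/588.8 = 7.626 yr.
exp(−t/τ) = 0.03 ⇒ t = −τ ln(0.03) = 7.626 × 3.507 = 26.74 yr.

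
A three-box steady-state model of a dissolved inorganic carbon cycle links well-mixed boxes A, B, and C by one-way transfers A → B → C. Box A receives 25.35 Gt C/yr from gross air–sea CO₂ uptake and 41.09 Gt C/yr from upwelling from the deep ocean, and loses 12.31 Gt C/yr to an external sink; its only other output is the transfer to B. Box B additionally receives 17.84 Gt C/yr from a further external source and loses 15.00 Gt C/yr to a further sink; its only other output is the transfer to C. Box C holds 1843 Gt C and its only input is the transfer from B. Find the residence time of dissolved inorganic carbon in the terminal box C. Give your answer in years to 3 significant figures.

32.4 yr

Box A: F(A→B) = (25.35 + 41.09) − 12.31 = 54.130 Gt C/yr.
Box B: F(B→C) = (54.130 + 17.84) − 15.00 = 56.970 Gt C/yr.
Box C throughput = its input = 56.970 Gt C/yr; τ = 1843 / 56.970 = 32.35 yr.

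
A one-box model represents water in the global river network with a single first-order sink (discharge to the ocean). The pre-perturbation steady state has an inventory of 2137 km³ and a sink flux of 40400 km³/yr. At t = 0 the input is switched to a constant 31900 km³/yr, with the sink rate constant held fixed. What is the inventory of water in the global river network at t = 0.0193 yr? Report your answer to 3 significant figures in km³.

2000 km³

Residence time τ = M₀/F₀ = 0.05290 yr. The eventual steady state is M_∞ = M₀·(F₁/F₀) = 2137 × 31900/40400 = 1687.4 km³.
The anomaly ΔM(t) = M(t) − M_∞ decays as ΔM₀·e^(−t/τ) with ΔM₀ = 2137 − 1687.4 = 449.6 km³.
At t = 0.0193 yr, e^(−t/τ) = e^(−0.3649) = 0.6943, so ΔM = 312.2 km³ and M = 1687.4 + 312.2 = 1999.5 km³.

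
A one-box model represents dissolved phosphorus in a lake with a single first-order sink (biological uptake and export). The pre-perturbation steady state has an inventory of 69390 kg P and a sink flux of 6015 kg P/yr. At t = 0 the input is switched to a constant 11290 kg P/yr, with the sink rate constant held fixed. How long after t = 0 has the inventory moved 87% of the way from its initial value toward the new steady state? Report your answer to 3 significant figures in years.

23.5 yr

τ = M₀/F₀ = 69390/6015 = 11.54 yr.
The remaining gap fraction is e^(−t/τ); 87% covered ⇒ e^(−t/τ) = 0.130.
t = −τ ln(0.130) = 11.54 × 2.040 = 23.54 yr.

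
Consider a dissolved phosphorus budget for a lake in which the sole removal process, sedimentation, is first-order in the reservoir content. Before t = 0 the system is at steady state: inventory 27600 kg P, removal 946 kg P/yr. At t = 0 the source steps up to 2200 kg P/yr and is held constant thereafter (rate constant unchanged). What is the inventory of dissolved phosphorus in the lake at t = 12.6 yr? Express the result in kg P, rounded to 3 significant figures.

40400 kg P

τ = M₀/F₀ = 27600/946 = 29.18 yr; rate constant k = 1/τ.
New steady state M_∞ = F₁/k = F₁·τ = 2200 × 29.18 = 64186 kg P.
M(t) = M_∞ + (M₀ − M_∞)·e^(−t/τ); t/τ = 12.6/29.18 = 0.4319, so e^(−t/τ) = 0.6493.
M(t) = 64186 − 36590 × 0.6493 = 40431 kg P.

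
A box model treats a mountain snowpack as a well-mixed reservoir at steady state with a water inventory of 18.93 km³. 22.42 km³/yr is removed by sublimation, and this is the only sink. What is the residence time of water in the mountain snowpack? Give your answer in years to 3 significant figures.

0.844 yr

τ = M / F = 18.93 / 22.42 = 0.8443 yr.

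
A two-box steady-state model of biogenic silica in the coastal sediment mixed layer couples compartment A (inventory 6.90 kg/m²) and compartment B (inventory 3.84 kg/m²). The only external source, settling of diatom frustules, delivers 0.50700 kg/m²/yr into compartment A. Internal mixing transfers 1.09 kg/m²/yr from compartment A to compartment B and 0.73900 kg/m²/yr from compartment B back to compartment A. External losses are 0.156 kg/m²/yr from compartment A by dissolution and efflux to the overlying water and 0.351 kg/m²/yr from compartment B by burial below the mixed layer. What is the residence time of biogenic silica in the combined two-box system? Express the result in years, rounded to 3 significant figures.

21.2 yr

Residence time in the combined system uses the total inventory and the total *external* removal — internal exchanges between the two boxes cancel.
M_total = 6.90 + 3.84 = 10.740 kg/m².
ΣF_external_out = 0.156 + 0.351 = 0.50700 kg/m²/yr.
τ = M_total / ΣF_ext = 10.740 / 0.50700 = 21.18 yr.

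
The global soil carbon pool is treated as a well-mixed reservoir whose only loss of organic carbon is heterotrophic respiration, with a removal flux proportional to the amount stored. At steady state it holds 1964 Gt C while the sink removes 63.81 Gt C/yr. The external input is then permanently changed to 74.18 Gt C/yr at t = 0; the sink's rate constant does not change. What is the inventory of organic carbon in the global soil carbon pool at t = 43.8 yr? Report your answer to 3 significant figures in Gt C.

τ = M₀/F₀ = 1964/63.81 = 30.78 yr; rate constant k = 1/τ.
New steady state M_∞ = F₁/k = F₁·τ = 74.18 × 30.78 = 2283.2 Gt C.
M(t) = M_∞ + (M₀ − M_∞)·e^(−t/τ); t/τ = 43.8/30.78 = 1.423, so e^(−t/τ) = 0.2410.
M(t) = 2283.2 − 319.2 × 0.2410 = 2206.3 Gt C.

2210 Gt C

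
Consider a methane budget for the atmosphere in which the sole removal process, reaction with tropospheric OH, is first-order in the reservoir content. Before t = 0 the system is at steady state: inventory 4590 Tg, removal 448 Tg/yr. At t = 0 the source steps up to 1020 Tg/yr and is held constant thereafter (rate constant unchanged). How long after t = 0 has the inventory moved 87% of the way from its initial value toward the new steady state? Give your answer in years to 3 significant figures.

20.9 yr

τ = M₀/F₀ = 4590/448 = 10.25 yr.
The remaining gap fraction is e^(−t/τ); 87% covered ⇒ e^(−t/τ) = 0.130.
t = −τ ln(0.130) = 10.25 × 2.040 = 20.90 yr.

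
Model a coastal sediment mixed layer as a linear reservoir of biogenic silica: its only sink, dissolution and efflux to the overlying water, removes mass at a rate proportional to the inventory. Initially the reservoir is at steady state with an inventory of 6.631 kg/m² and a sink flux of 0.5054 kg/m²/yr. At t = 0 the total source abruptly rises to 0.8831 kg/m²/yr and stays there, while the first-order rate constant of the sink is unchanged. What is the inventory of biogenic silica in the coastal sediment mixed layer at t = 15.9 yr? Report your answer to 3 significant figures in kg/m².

10.1 kg/m²

Residence time τ = M₀/F₀ = 13.12 yr. The eventual steady state is M_∞ = M₀·(F₁/F₀) = 6.631 × 0.8831/0.5054 = 11.587 kg/m².
The anomaly ΔM(t) = M(t) − M_∞ decays as ΔM₀·e^(−t/τ) with ΔM₀ = 6.631 − 11.587 = −4.956 kg/m².
At t = 15.9 yr, e^(−t/τ) = e^(−1.212) = 0.2976, so ΔM = −1.475 kg/m² and M = 11.587 − 1.475 = 10.112 kg/m².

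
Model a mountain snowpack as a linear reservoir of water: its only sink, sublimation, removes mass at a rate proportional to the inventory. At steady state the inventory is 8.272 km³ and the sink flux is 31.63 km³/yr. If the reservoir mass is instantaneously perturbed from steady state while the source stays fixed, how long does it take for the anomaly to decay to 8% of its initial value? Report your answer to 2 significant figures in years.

0.66 yr

For a linear reservoir the anomaly decays as exp(−t/τ) with τ = M/F = 8.272/31.63 = 0.2615 yr.
exp(−t/τ) = 0.08 ⇒ t = −τ ln(0.08) = 0.2615 × 2.526 = 0.6605 yr.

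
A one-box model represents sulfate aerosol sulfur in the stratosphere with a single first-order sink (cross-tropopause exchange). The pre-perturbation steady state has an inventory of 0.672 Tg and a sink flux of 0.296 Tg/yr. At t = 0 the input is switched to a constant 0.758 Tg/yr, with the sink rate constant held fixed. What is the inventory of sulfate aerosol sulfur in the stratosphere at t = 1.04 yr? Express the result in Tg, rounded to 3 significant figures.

1.06 Tg

τ = M₀/F₀ = 0.672/0.296 = 2.270 yr; rate constant k = 1/τ.
New steady state M_∞ = F₁/k = F₁·τ = 0.758 × 2.270 = 1.7209 Tg.
M(t) = M_∞ + (M₀ − M_∞)·e^(−t/τ); t/τ = 1.04/2.270 = 0.4581, so e^(−t/τ) = 0.6325.
M(t) = 1.7209 − 1.049 × 0.6325 = 1.0575 Tg.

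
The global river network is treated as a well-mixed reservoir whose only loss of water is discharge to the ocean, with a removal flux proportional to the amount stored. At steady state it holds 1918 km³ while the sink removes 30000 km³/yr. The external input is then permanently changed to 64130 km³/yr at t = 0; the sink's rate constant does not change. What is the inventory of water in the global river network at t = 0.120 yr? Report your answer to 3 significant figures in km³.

τ = M₀/F₀ = 1918/30000 = 0.06393 yr; rate constant k = 1/τ.
New steady state M_∞ = F₁/k = F₁·τ = 64130 × 0.06393 = 4100.0 km³.
M(t) = M_∞ + (M₀ − M_∞)·e^(−t/τ); t/τ = 0.120/0.06393 = 1.877, so e^(−t/τ) = 0.1531.
M(t) = 4100.0 − 2182 × 0.1531 = 3766.1 km³.

3770 km³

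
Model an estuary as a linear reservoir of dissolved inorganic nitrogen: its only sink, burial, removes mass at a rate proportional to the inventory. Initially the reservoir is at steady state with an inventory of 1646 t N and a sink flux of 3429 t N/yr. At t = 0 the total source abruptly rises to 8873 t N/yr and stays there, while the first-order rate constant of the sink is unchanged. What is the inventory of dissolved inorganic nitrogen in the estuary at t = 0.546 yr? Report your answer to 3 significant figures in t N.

3420 t N

τ = M₀/F₀ = 1646/3429 = 0.4800 yr; rate constant k = 1/τ.
New steady state M_∞ = F₁/k = F₁·τ = 8873 × 0.4800 = 4259.2 t N.
M(t) = M_∞ + (M₀ − M_∞)·e^(−t/τ); t/τ = 0.546/0.4800 = 1.137, so e^(−t/τ) = 0.3206.
M(t) = 4259.2 − 2613 × 0.3206 = 3421.3 t N.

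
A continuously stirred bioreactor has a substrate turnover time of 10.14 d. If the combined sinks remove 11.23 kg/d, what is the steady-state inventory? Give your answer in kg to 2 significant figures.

τ = M/F ⇒ M = τ × F = 10.14 × 11.23 = 113.9 kg.

110 kg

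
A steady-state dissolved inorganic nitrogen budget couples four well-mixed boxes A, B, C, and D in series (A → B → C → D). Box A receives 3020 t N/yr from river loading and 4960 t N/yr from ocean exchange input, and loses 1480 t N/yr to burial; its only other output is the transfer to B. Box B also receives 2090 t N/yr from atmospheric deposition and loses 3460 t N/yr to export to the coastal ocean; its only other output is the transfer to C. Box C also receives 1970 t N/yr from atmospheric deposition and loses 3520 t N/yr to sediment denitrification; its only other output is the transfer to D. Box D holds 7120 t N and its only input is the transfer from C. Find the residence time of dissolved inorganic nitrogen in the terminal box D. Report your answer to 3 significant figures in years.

Box A: F(A→B) = (3020 + 4960) − 1480 = 6500.0 t N/yr.
Box B: F(B→C) = (6500.0 + 2090) − 3460 = 5130.0 t N/yr.
Box C: F(C→D) = (5130.0 + 1970) − 3520 = 3580.0 t N/yr.
Box D throughput = its input = 3580.0 t N/yr; τ = 7120 / 3580.0 = 1.989 yr.

1.99 yr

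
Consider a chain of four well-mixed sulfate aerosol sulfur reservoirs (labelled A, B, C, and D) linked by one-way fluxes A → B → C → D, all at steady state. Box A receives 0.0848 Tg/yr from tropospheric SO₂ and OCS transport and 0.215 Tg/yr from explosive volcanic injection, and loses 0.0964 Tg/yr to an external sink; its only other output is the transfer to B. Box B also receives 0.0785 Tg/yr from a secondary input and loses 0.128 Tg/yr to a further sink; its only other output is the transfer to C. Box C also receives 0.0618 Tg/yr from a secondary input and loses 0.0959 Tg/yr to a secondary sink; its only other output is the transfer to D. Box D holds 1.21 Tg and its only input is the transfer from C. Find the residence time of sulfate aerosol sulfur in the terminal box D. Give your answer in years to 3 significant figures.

Box A: F(A→B) = (0.0848 + 0.215) − 0.0964 = 0.20340 Tg/yr.
Box B: F(B→C) = (0.20340 + 0.0785) − 0.128 = 0.15390 Tg/yr.
Box C: F(C→D) = (0.15390 + 0.0618) − 0.0959 = 0.11980 Tg/yr.
Box D throughput = its input = 0.11980 Tg/yr; τ = 1.21 / 0.11980 = 10.10 yr.

10.1 yr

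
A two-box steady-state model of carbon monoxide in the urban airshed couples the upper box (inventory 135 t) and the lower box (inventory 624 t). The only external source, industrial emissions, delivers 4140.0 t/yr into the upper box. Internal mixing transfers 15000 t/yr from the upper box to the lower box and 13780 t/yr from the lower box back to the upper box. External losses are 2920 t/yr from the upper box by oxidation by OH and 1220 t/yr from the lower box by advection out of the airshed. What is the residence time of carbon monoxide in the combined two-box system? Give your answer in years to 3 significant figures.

For the system as a whole, the A↔B exchange is internal and contributes nothing to the throughput; only the external sinks remove mass.
M_total = 135 + 624 = 759.00 t.
ΣF_external_out = 2920 + 1220 = 4140.0 t/yr.
τ = M_total / ΣF_ext = 759.00 / 4140.0 = 0.1833 yr.

0.183 yr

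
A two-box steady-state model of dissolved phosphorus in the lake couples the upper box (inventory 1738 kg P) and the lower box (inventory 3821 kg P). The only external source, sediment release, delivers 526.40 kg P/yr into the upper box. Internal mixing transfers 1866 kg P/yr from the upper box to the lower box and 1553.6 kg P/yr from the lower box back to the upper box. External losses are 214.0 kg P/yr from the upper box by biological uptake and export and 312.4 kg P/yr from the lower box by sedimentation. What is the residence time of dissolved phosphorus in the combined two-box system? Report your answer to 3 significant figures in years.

Treat the two boxes together as one reservoir: the mixing fluxes between them are internal recycling, so τ = ΣM / Σ(external losses).
M_total = 1738 + 3821 = 5559.0 kg P.
ΣF_external_out = 214.0 + 312.4 = 526.40 kg P/yr.
τ = M_total / ΣF_ext = 5559.0 / 526.40 = 10.56 yr.

10.6 yr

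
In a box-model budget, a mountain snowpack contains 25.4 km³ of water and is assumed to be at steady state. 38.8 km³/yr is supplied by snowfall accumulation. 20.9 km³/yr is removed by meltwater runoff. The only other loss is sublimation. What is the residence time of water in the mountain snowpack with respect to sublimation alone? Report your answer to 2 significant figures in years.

1.4 yr

At steady state ΣF_in = ΣF_out.
ΣF_in = 38.800 km³/yr.
Sublimation flux = ΣF_in − (20.9) = 38.800 − 20.90 = 17.90 km³/yr.
τ = M / F = 25.4 / 17.90 = 1.419 yr.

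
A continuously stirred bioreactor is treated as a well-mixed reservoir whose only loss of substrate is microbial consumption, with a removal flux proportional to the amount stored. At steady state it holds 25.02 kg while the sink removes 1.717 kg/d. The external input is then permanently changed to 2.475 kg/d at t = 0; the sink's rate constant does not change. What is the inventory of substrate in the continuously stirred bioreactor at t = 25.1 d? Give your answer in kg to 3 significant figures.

34.1 kg

The sink rate constant is k = F₀/M₀ = 1.717/25.02 = 0.06863 d⁻¹.
Solving dM/dt = F₁ − kM with M(0) = M₀ gives M(t) = F₁/k + (M₀ − F₁/k)·e^(−kt).
F₁/k = 2.475/0.06863 = 36.066 kg; kt = 0.06863 × 25.1 = 1.722, e^(−kt) = 0.1786.
M(25.1) = 36.066 + (25.02 − 36.066) × 0.1786 = 36.066 − 1.973 = 34.093 kg.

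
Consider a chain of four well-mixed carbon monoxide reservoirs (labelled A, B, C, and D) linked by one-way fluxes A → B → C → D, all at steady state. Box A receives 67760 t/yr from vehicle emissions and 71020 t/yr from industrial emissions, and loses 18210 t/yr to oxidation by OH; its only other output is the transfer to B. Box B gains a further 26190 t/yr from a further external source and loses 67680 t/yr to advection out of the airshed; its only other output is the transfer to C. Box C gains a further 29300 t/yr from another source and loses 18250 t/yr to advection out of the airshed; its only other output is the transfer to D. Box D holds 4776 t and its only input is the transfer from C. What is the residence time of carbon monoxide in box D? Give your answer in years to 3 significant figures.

Box A: F(A→B) = (67760 + 71020) − 18210 = 120570 t/yr.
Box B: F(B→C) = (120570 + 26190) − 67680 = 79080 t/yr.
Box C: F(C→D) = (79080 + 29300) − 18250 = 90130 t/yr.
Box D throughput = its input = 90130 t/yr; τ = 4776 / 90130 = 0.05299 yr.

0.0530 yr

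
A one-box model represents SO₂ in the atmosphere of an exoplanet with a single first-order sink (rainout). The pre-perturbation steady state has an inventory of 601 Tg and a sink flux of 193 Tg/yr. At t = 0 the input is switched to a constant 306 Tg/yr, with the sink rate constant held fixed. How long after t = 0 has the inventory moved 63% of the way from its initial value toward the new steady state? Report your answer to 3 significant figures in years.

3.10 yr

τ = M₀/F₀ = 601/193 = 3.114 yr.
The remaining gap fraction is e^(−t/τ); 63% covered ⇒ e^(−t/τ) = 0.370.
t = −τ ln(0.370) = 3.114 × 0.9943 = 3.096 yr.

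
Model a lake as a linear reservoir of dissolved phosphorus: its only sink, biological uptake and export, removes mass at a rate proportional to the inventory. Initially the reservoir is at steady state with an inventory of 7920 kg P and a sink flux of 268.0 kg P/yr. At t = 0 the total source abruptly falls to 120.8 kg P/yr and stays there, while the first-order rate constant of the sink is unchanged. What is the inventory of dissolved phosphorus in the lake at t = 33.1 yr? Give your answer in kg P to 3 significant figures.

4990 kg P

Residence time τ = M₀/F₀ = 29.55 yr. The eventual steady state is M_∞ = M₀·(F₁/F₀) = 7920 × 120.8/268.0 = 3569.9 kg P.
The anomaly ΔM(t) = M(t) − M_∞ decays as ΔM₀·e^(−t/τ) with ΔM₀ = 7920 − 3569.9 = 4350 kg P.
At t = 33.1 yr, e^(−t/τ) = e^(−1.120) = 0.3263, so ΔM = 1419 kg P and M = 3569.9 + 1419 = 4989.2 kg P.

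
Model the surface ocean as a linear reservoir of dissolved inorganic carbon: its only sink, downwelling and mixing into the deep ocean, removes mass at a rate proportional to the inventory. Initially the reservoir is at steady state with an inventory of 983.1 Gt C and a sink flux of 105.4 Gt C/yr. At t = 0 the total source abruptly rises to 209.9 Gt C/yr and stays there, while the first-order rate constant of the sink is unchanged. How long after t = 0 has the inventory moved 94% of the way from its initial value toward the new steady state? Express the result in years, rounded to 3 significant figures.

26.2 yr

τ = M₀/F₀ = 983.1/105.4 = 9.327 yr.
The remaining gap fraction is e^(−t/τ); 94% covered ⇒ e^(−t/τ) = 0.0600.
t = −τ ln(0.0600) = 9.327 × 2.813 = 26.24 yr.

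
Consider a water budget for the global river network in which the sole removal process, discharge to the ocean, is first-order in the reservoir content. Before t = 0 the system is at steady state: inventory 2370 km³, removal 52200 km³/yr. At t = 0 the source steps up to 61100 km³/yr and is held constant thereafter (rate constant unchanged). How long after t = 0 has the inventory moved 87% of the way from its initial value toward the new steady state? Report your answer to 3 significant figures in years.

τ = M₀/F₀ = 2370/52200 = 0.04540 yr.
The remaining gap fraction is e^(−t/τ); 87% covered ⇒ e^(−t/τ) = 0.130.
t = −τ ln(0.130) = 0.04540 × 2.040 = 0.09263 yr.

0.0926 yr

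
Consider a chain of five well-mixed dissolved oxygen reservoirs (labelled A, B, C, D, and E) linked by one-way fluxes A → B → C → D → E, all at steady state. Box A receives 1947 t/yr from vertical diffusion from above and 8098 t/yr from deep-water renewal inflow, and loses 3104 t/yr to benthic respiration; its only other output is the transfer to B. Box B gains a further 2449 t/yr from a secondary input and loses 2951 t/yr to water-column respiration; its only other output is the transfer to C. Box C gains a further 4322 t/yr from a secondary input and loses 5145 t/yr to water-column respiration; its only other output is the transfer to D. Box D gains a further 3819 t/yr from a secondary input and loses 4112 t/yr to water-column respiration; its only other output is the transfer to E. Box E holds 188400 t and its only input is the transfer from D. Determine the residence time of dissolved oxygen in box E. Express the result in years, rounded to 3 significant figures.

35.4 yr

Box A: F(A→B) = (1947 + 8098) − 3104 = 6941.0 t/yr.
Box B: F(B→C) = (6941.0 + 2449) − 2951 = 6439.0 t/yr.
Box C: F(C→D) = (6439.0 + 4322) − 5145 = 5616.0 t/yr.
Box D: F(D→E) = (5616.0 + 3819) − 4112 = 5323.0 t/yr.
Box E throughput = its input = 5323.0 t/yr; τ = 188400 / 5323.0 = 35.39 yr.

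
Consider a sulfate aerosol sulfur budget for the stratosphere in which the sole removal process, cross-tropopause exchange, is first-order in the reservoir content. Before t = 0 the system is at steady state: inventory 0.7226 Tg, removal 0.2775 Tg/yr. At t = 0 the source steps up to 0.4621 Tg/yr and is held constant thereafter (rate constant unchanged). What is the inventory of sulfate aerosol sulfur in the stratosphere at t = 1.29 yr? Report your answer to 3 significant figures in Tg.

0.910 Tg

The sink rate constant is k = F₀/M₀ = 0.2775/0.7226 = 0.3840 yr⁻¹.
Solving dM/dt = F₁ − kM with M(0) = M₀ gives M(t) = F₁/k + (M₀ − F₁/k)·e^(−kt).
F₁/k = 0.4621/0.3840 = 1.2033 Tg; kt = 0.3840 × 1.29 = 0.4954, e^(−kt) = 0.6093.
M(1.29) = 1.2033 + (0.7226 − 1.2033) × 0.6093 = 1.2033 − 0.2929 = 0.91039 Tg.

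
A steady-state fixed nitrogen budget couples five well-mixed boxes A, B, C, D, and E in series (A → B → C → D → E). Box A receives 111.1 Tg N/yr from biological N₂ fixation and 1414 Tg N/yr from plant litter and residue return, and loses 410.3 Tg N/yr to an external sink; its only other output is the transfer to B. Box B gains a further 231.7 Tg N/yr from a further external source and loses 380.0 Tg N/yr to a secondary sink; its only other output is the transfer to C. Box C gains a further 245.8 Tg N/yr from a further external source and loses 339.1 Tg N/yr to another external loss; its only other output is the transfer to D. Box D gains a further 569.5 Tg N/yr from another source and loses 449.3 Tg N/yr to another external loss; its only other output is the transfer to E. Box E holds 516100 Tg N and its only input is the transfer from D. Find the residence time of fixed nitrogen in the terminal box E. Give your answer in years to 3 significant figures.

Box A: F(A→B) = (111.1 + 1414) − 410.3 = 1114.8 Tg N/yr.
Box B: F(B→C) = (1114.8 + 231.7) − 380.0 = 966.50 Tg N/yr.
Box C: F(C→D) = (966.50 + 245.8) − 339.1 = 873.20 Tg N/yr.
Box D: F(D→E) = (873.20 + 569.5) − 449.3 = 993.40 Tg N/yr.
Box E throughput = its input = 993.40 Tg N/yr; τ = 516100 / 993.40 = 519.5 yr.

520 yr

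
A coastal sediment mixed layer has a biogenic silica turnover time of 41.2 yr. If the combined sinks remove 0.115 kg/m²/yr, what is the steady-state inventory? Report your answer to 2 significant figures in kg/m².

τ = M/F ⇒ M = τ × F = 41.2 × 0.115 = 4.738 kg/m².

4.7 kg/m²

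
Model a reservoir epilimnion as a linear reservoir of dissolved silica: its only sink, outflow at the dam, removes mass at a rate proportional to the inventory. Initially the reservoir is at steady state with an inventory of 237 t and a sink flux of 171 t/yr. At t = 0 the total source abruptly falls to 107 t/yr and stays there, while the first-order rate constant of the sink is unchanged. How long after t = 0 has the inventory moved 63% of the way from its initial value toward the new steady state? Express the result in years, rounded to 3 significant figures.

1.38 yr

τ = M₀/F₀ = 237/171 = 1.386 yr.
The remaining gap fraction is e^(−t/τ); 63% covered ⇒ e^(−t/τ) = 0.370.
t = −τ ln(0.370) = 1.386 × 0.9943 = 1.378 yr.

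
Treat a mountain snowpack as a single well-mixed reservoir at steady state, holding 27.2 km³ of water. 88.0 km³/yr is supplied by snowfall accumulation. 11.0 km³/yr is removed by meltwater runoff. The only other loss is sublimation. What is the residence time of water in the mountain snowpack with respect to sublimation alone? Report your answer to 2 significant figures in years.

0.35 yr

At steady state ΣF_in = ΣF_out.
ΣF_in = 88.000 km³/yr.
Sublimation flux = ΣF_in − (11.0) = 88.000 − 11.00 = 77.00 km³/yr.
τ = M / F = 27.2 / 77.00 = 0.3532 yr.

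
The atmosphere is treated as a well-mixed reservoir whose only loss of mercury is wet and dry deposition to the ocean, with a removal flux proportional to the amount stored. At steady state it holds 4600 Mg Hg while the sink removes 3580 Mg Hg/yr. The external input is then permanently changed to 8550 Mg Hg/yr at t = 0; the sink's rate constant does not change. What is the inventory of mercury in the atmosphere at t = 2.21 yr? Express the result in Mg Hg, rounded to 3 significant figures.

9840 Mg Hg

Residence time τ = M₀/F₀ = 1.285 yr. The eventual steady state is M_∞ = M₀·(F₁/F₀) = 4600 × 8550/3580 = 10986 Mg Hg.
The anomaly ΔM(t) = M(t) − M_∞ decays as ΔM₀·e^(−t/τ) with ΔM₀ = 4600 − 10986 = −6386 Mg Hg.
At t = 2.21 yr, e^(−t/τ) = e^(−1.720) = 0.1791, so ΔM = −1144 Mg Hg and M = 10986 − 1144 = 9842.5 Mg Hg.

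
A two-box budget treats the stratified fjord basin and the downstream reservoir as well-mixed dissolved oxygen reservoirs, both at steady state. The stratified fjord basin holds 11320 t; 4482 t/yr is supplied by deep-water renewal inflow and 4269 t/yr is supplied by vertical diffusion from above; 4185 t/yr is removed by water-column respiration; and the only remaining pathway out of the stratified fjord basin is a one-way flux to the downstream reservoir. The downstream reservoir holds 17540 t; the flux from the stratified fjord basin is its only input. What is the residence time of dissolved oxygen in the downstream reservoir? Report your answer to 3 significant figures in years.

3.84 yr

Balance the stratified fjord basin: ΣF_in = 4482 + 4269 = 8751.0 t/yr.
Flux to the downstream reservoir = ΣF_in − (4185) = 4566.0 t/yr.
At steady state the output of the downstream reservoir equals its input, 4566.0 t/yr.
τ = M / F = 17540 / 4566.0 = 3.841 yr.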